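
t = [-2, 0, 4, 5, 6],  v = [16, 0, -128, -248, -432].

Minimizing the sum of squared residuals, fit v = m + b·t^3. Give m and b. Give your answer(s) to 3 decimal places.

From the data, Σ1 = 5, Σt^3 = 397, Σt^3·t^3 = 66441.
Moment sums: Σv = -792, Σt^3·v = -132632.
Normal equations: [[5, 397]; [397, 66441]]·[m, b]ᵀ = [-792, -132632]ᵀ.
Eliminating b: 66441·(row 1) − 397·(row 2) gives 174596·m = 66441·(-792) − 397·(-132632) = 33632, so m = 8408/43649.
Then b = ((-132632) − 397·(8408/43649))/66441 = -87184/43649.

m = 0.193, b = -1.997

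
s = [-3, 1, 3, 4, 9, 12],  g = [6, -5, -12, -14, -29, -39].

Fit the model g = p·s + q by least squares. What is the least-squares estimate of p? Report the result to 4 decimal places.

p = -2.9932

Normal-equation sums: Σs·s = 260, Σs = 26, Σ1 = 6.
For Aᵀg: Σs·g = -844, Σg = -93.
Normal equations: [[260, 26]; [26, 6]]·[p, q]ᵀ = [-844, -93]ᵀ.
Eliminating q: 6·(row 1) − 26·(row 2) gives 884·p = 6·(-844) − 26·(-93) = -2646, so p = -1323/442.
Then q = ((-93) − 26·(-1323/442))/6 = -43/17.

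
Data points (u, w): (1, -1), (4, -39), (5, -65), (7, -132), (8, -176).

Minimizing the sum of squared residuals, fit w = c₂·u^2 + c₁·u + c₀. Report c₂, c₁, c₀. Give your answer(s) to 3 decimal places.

Compute the Gram sums: Σu^2·u^2 = 7379, Σu^2·u = 1045, Σu^2 = 155, Σu·u = 155, Σu = 25, Σ1 = 5.
For Aᵀw: Σu^2·w = -19982, Σu·w = -2814, Σw = -413.
Normal equations: [[7379, 1045, 155]; [1045, 155, 25]; [155, 25, 5]]·[c₂, c₁, c₀]ᵀ = [-19982, -2814, -413]ᵀ.
Row-reducing yields c₂ = -73/24, c₁ = 289/120, c₀ = -7/20.

c₂ = -3.042, c₁ = 2.408, c₀ = -0.350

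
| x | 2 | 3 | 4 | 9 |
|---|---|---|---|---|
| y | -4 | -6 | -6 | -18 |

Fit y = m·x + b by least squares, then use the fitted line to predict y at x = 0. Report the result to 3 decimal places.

MᵀM·[m, b]ᵀ = Mᵀy reads: 110·m + 18·b = -212;  18·m + 4·b = -34.
Determinant 110·4 − 18² = 116.
m = ((-212)·4 − 18·(-34))/116 = -59/29; b = (110·(-34) − 18·(-212))/116 = 19/29.
At x = 0: ŷ = (-59/29)·(0) + (19/29)·(1) = 19/29.

ŷ = 0.655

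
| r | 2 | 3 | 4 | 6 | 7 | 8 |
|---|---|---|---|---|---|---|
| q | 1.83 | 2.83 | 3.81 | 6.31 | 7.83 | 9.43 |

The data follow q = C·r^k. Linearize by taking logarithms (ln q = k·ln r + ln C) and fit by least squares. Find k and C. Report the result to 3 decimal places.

Let Y = ln q. Fitting Y = k·ln r + ln C by least squares:
Σln r = 8.9952, Σ(ln r)² = 14.9303, Σln q = 9.1262, Σln r·ln q = 15.3874.
Normal system: [[14.9303, 8.9952]; [8.9952, 6]]·[k, ln C]ᵀ = [15.3874, 9.1262]ᵀ.
Slope k = (n·Σln r·ln q − Σln r·Σln q)/(n·Σ(ln r)² − (Σln r)²) = (6·15.3874 − 8.9952·9.1262)/8.6686 = 1.18043; ln C = (Σln q − k·Σln r)/n = -0.24866, so C = exp(-0.24866) = 0.77984.

k = 1.180, C = 0.780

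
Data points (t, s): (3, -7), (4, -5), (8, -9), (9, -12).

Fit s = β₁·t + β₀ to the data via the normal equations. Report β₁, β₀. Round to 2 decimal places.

Entries of AᵀA: Σt·t = 170, Σt = 24, Σ1 = 4.
Moment sums: Σt·s = -221, Σs = -33.
AᵀA·[β₁, β₀]ᵀ = Aᵀs becomes [[170, 24]; [24, 4]]·[β₁, β₀]ᵀ = [-221, -33]ᵀ.
Determinant 170·4 − 24² = 104.
β₁ = ((-221)·4 − 24·(-33))/104 = -23/26; β₀ = (170·(-33) − 24·(-221))/104 = -153/52.

β₁ = -0.88, β₀ = -2.94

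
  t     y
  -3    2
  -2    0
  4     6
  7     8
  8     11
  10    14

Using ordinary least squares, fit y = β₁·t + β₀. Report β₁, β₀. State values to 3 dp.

Sums needed: Σt·t = 242, Σt = 24, Σ1 = 6.
Moment sums: Σt·y = 302, Σy = 41.
MᵀM·[β₁, β₀]ᵀ = Mᵀy becomes [[242, 24]; [24, 6]]·[β₁, β₀]ᵀ = [302, 41]ᵀ.
Determinant 242·6 − 24² = 876.
β₁ = (302·6 − 24·41)/876 = 69/73; β₀ = (242·41 − 24·302)/876 = 1337/438.

β₁ = 0.945, β₀ = 3.053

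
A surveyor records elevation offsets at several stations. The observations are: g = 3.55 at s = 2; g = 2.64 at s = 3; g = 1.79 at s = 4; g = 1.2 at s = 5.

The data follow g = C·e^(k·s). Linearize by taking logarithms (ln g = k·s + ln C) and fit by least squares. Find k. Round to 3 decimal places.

k = -0.364

With ln gᵢ as the transformed response and sᵢ as the regressor:
Σs = 14.0000, Σ(s)² = 54.0000, Σln g = 3.0023, Σs·ln g = 8.6867.
Normal system: [[54.0000, 14.0000]; [14.0000, 4]]·[k, ln C]ᵀ = [8.6867, 3.0023]ᵀ.
Solving (det = 20.0000): k = -0.36424, ln C = 2.02542.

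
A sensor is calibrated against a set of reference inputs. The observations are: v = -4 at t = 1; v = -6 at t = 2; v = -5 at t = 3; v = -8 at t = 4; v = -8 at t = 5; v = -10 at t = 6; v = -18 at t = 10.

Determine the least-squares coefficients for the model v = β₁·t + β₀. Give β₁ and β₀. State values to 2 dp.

β₁ = -1.52, β₀ = -1.69

Compute the Gram sums: Σt·t = 191, Σt = 31, Σ1 = 7.
Moment sums: Σt·v = -343, Σv = -59.
Normal equations: [[191, 31]; [31, 7]]·[β₁, β₀]ᵀ = [-343, -59]ᵀ.
Determinant 191·7 − 31² = 376.
β₁ = ((-343)·7 − 31·(-59))/376 = -143/94; β₀ = (191·(-59) − 31·(-343))/376 = -159/94.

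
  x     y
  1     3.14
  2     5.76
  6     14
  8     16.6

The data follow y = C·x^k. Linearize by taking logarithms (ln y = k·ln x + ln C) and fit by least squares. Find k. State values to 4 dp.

k = 0.8065

Linearized form: ln y = k·ln x + ln C. From the 4 transformed points,
Σln x = 4.5643, Σ(ln x)² = 8.0149, Σln y = 8.3436, Σln x·ln y = 11.7842.
Equations: 8.0149·k + 4.5643·ln C = 11.7842;  4.5643·k + 4·ln C = 8.3436.
Δ = 8.0149·4 − (4.5643)² = 11.2265; k = (11.7842·4 − 4.5643·8.3436)/11.2265 = 0.80645, ln C = (8.0149·8.3436 − 4.5643·11.7842)/11.2265 = 1.16567.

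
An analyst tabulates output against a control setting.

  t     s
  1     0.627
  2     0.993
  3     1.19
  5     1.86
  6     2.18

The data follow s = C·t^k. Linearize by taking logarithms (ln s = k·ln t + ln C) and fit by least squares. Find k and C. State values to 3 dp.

Linearized form: ln s = k·ln t + ln C. From the 5 transformed points,
Σln t = 5.1930, Σ(ln t)² = 7.4881, Σln s = 1.1000, Σln t·ln s = 2.5814.
Normal system: [[7.4881, 5.1930]; [5.1930, 5]]·[k, ln C]ᵀ = [2.5814, 1.1000]ᵀ.
Solving (det = 10.4737): k = 0.68692, ln C = -0.49342, so C = exp(-0.49342) = 0.61053.

k = 0.687, C = 0.611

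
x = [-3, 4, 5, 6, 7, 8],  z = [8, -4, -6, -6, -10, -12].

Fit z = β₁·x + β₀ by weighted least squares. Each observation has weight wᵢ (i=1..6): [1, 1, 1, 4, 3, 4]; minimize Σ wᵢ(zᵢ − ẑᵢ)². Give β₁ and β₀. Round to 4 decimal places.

Forming MᵀWM = [[597, 83]; [83, 14]] and MᵀWz = [-808, -104]ᵀ gives MᵀWM·[β₁, β₀]ᵀ = MᵀWz.
Δ = 597·14 − 83² = 1469.
β₁ = ((-808)·14 − 83·(-104))/1469 = -2680/1469; β₀ = (597·(-104) − 83·(-808))/1469 = 4976/1469.

β₁ = -1.8244, β₀ = 3.3873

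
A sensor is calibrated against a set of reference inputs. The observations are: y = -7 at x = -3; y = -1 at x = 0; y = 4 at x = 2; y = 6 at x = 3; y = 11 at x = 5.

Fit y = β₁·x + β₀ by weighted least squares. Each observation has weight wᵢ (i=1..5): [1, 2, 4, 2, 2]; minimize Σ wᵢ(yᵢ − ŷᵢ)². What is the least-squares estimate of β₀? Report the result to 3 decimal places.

Normal-equation sums: Σwᵢ·x·x = 93, Σwᵢ·x = 21, Σwᵢ·1 = 11.
Moment sums: Σwᵢ·x·y = 199, Σwᵢ·y = 41.
Eliminating β₀: 11·(row 1) − 21·(row 2) gives 582·β₁ = 11·199 − 21·41 = 1328, so β₁ = 664/291.
Then β₀ = (41 − 21·(664/291))/11 = -61/97.

β₀ = -0.629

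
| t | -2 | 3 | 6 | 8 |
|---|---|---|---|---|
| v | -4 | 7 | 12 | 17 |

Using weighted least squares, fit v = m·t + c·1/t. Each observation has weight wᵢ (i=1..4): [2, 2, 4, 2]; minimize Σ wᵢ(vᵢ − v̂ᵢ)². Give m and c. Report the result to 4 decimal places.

m = 2.0625, c = 0.3373

Entries of XᵀWX: Σwᵢ·t·t = 298, Σwᵢ·t·1/t = 10, Σwᵢ·1/t·1/t = 83/96.
Moment sums: Σwᵢ·t·v = 618, Σwᵢ·1/t·v = 251/12.
So XᵀWX·[m, c]ᵀ = XᵀWv: [[298, 10]; [10, 83/96]]·[m, c]ᵀ = [618, 251/12]ᵀ.
Δ = 298·(83/96) − 10² = 7567/48.
m = (618·(83/96) − 10·(251/12))/(7567/48) = 15607/7567; c = (298·(251/12) − 10·618)/(7567/48) = 2552/7567.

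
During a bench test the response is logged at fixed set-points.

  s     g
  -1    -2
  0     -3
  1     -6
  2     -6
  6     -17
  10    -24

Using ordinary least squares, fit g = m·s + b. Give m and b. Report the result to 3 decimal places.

Forming AᵀA = [[142, 18]; [18, 6]] and Aᵀg = [-358, -58]ᵀ gives AᵀA·[m, b]ᵀ = Aᵀg.
Determinant 142·6 − 18² = 528.
m = ((-358)·6 − 18·(-58))/528 = -23/11; b = (142·(-58) − 18·(-358))/528 = -112/33.

m = -2.091, b = -3.394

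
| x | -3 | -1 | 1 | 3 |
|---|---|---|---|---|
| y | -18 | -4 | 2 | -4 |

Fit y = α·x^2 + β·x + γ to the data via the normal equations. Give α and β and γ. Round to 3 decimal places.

With design matrix M, MᵀM = [[164, 0, 20]; [0, 20, 0]; [20, 0, 4]] and Mᵀy = [-200, 48, -24]ᵀ.
Solving the 3×3 system (Gaussian elimination) gives α = -5/4, β = 12/5, γ = 1/4.

α = -1.250, β = 2.400, γ = 0.250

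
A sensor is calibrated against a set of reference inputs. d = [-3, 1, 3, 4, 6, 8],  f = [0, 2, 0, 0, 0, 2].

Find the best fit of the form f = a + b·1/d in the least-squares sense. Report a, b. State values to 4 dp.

a = 0.3297, b = 1.3114

With design matrix X, XᵀX = [[6, 37/24]; [37/24, 85/64]] and Xᵀf = [4, 9/4]ᵀ.
det = 6·(85/64) − (37/24)² = 3221/576.
a = (4·(85/64) − (37/24)·(9/4))/(3221/576) = 1062/3221; b = (6·(9/4) − (37/24)·4)/(3221/576) = 4224/3221.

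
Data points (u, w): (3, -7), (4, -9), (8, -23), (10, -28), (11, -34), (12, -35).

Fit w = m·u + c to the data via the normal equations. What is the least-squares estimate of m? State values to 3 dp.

m = -3.243

Compute the Gram sums: Σu·u = 454, Σu = 48, Σ1 = 6.
Right-hand side: Σu·w = -1315, Σw = -136.
XᵀX·[m, c]ᵀ = Xᵀw becomes [[454, 48]; [48, 6]]·[m, c]ᵀ = [-1315, -136]ᵀ.
Δ = 454·6 − 48² = 420.
m = ((-1315)·6 − 48·(-136))/420 = -227/70; c = (454·(-136) − 48·(-1315))/420 = 344/105.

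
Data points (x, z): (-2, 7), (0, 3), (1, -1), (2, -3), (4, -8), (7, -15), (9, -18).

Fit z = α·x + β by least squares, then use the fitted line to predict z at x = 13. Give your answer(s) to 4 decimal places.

ẑ = -28.3696

The normal equations are: 155·α + 21·β = -320;  21·α + 7·β = -35.
Eliminating β: 7·(row 1) − 21·(row 2) gives 644·α = 7·(-320) − 21·(-35) = -1505, so α = -215/92.
Then β = ((-35) − 21·(-215/92))/7 = 185/92.
At x = 13: ẑ = (-215/92)·(13) + (185/92)·(1) = -1305/46.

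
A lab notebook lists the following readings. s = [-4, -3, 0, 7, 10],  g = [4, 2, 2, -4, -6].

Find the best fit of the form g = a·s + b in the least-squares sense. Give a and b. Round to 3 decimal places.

The normal system AᵀA·[a, b]ᵀ = Aᵀg is [[174, 10]; [10, 5]]·[a, b]ᵀ = [-110, -2]ᵀ.
det = 174·5 − 10² = 770.
a = ((-110)·5 − 10·(-2))/770 = -53/77; b = (174·(-2) − 10·(-110))/770 = 376/385.

a = -0.688, b = 0.977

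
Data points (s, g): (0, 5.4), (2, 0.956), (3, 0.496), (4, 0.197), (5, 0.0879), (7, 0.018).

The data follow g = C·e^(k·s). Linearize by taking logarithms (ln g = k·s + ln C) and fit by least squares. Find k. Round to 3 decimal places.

Let Y = ln g. Fitting Y = k·s + ln C by least squares:
Σs = 21.0000, Σ(s)² = 103.0000, Σln g = -7.1333, Σs·ln g = -48.9712.
Equations: 103.0000·k + 21.0000·ln C = -48.9712;  21.0000·k + 6·ln C = -7.1333.
Slope k = (n·Σs·ln g − Σs·Σln g)/(n·Σ(s)² − (Σs)²) = (6·-48.9712 − 21.0000·-7.1333)/177.0000 = -0.81372; ln C = (Σln g − k·Σs)/n = 1.65914.

k = -0.814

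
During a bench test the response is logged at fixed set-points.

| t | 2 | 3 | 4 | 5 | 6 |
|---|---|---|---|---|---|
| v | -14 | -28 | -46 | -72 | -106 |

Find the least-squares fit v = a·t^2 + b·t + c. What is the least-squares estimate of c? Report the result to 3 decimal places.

c = -10.000

With design matrix M, MᵀM = [[2274, 440, 90]; [440, 90, 20]; [90, 20, 5]] and Mᵀv = [-6660, -1292, -266]ᵀ.
Solving the 3×3 system (Gaussian elimination) gives a = -24/7, b = 162/35, c = -10.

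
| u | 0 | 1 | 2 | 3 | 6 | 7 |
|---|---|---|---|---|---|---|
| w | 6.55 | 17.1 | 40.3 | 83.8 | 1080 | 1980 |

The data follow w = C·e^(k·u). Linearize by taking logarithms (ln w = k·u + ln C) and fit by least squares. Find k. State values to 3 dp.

k = 0.817

With ln wᵢ as the transformed response and uᵢ as the regressor:
Σu = 19.0000, Σ(u)² = 99.0000, Σln w = 27.4189, Σu·ln w = 118.5613.
Normal system: [[99.0000, 19.0000]; [19.0000, 6]]·[k, ln C]ᵀ = [118.5613, 27.4189]ᵀ.
Δ = 99.0000·6 − (19.0000)² = 233.0000; k = (118.5613·6 − 19.0000·27.4189)/233.0000 = 0.81721, ln C = (99.0000·27.4189 − 19.0000·118.5613)/233.0000 = 1.98200.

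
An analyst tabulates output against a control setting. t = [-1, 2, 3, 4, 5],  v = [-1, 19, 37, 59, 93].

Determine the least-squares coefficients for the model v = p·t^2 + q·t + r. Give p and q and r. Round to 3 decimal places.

The normal system MᵀM·[p, q, r]ᵀ = Mᵀv is [[979, 223, 55]; [223, 55, 13]; [55, 13, 5]]·[p, q, r]ᵀ = [3677, 851, 207]ᵀ.
Inverting the 3×3 Gram matrix, [p, q, r]ᵀ = [1940/637, 2078/637, -53/91]ᵀ.

p = 3.046, q = 3.262, r = -0.582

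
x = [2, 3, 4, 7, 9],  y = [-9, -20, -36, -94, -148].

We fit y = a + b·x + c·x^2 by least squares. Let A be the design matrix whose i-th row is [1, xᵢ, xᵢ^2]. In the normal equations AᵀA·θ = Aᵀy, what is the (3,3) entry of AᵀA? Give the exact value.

9315

Row 3 ↔ basis x^2, column 3 ↔ basis x^2, so (AᵀA)_{3,3} = Σᵢ (x^2)·(x^2) = (4)·(4) + (9)·(9) + (16)·(16) + (49)·(49) + (81)·(81) = 9315.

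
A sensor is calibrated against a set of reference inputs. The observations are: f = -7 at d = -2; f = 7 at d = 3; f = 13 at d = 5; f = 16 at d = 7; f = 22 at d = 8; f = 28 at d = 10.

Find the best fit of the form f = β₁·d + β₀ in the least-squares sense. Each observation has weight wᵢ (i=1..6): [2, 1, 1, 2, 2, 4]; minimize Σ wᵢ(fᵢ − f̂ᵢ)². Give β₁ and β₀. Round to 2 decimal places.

With design matrix A, AᵀWA = [[668, 74]; [74, 12]] and AᵀWf = [1810, 194]ᵀ.
Δ = 668·12 − 74² = 2540.
β₁ = (1810·12 − 74·194)/2540 = 1841/635; β₀ = (668·194 − 74·1810)/2540 = -1087/635.

β₁ = 2.90, β₀ = -1.71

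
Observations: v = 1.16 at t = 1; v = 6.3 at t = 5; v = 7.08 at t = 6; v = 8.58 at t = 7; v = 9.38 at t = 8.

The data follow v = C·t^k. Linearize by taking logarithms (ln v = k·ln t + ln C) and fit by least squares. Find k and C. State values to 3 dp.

k = 1.016, C = 1.170

Linearized form: ln v = k·ln t + ln C. From the 5 transformed points,
Over the data: Σln t = 7.4265, Σ(ln t)² = 13.9113, Σln v = 8.3343, Σln t·ln v = 15.3068.
Normal system: [[13.9113, 7.4265]; [7.4265, 5]]·[k, ln C]ᵀ = [15.3068, 8.3343]ᵀ.
Δ = 13.9113·5 − (7.4265)² = 14.4030; k = (15.3068·5 − 7.4265·8.3343)/14.4030 = 1.01640, ln C = (13.9113·8.3343 − 7.4265·15.3068)/14.4030 = 0.15718, so C = exp(0.15718) = 1.17020.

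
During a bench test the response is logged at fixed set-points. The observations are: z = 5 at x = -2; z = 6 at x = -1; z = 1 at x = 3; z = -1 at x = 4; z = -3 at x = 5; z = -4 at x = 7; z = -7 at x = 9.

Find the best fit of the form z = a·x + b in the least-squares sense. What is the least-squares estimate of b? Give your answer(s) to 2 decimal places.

Normal-equation sums: Σx·x = 185, Σx = 25, Σ1 = 7.
And Σx·z = -123, Σz = -3.
Normal equations: [[185, 25]; [25, 7]]·[a, b]ᵀ = [-123, -3]ᵀ.
Eliminating b: 7·(row 1) − 25·(row 2) gives 670·a = 7·(-123) − 25·(-3) = -786, so a = -393/335.
Then b = ((-3) − 25·(-393/335))/7 = 252/67.

b = 3.76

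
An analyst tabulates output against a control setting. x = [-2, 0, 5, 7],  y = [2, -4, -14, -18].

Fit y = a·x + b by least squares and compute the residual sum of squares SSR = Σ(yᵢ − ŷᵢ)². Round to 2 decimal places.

SSR = 1.47

Entries of AᵀA: Σx·x = 78, Σx = 10, Σ1 = 4.
And Σx·y = -200, Σy = -34.
So AᵀA·[a, b]ᵀ = Aᵀy: [[78, 10]; [10, 4]]·[a, b]ᵀ = [-200, -34]ᵀ.
Eliminating b: 4·(row 1) − 10·(row 2) gives 212·a = 4·(-200) − 10·(-34) = -460, so a = -115/53.
Then b = ((-34) − 10·(-115/53))/4 = -163/53.
Residuals: 39/53, -49/53, -4/53, 14/53; SSR = 78/53.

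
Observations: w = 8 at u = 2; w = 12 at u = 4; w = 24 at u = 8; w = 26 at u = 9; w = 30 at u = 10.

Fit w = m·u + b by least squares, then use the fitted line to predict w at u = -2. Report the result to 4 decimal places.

ŵ = -3.6864

The normal system XᵀX·[m, b]ᵀ = Xᵀw is [[265, 33]; [33, 5]]·[m, b]ᵀ = [790, 100]ᵀ.
Determinant 265·5 − 33² = 236.
m = (790·5 − 33·100)/236 = 325/118; b = (265·100 − 33·790)/236 = 215/118.
At u = -2: ŵ = (325/118)·(-2) + (215/118)·(1) = -435/118.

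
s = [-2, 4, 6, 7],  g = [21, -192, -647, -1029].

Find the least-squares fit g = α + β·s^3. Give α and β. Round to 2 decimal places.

The normal system AᵀA·[α, β]ᵀ = Aᵀg is [[4, 615]; [615, 168465]]·[α, β]ᵀ = [-1847, -505155]ᵀ.
Determinant 4·168465 − 615² = 295635.
α = ((-1847)·168465 − 615·(-505155))/295635 = -32302/19709; β = (4·(-505155) − 615·(-1847))/295635 = -58981/19709.

α = -1.64, β = -2.99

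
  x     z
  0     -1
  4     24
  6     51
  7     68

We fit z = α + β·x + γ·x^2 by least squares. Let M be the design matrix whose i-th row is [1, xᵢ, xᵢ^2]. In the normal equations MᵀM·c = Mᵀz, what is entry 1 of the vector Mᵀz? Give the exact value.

142

Entry 1 ↔ basis 1, so (Mᵀz)_{1} = Σᵢ zᵢ = (1)·(-1) + (1)·(24) + (1)·(51) + (1)·(68) = 142.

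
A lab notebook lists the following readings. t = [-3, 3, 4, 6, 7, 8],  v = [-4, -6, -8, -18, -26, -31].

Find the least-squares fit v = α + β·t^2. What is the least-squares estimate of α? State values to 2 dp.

The normal system MᵀM·[α, β]ᵀ = Mᵀv is [[6, 183]; [183, 8211]]·[α, β]ᵀ = [-93, -4124]ᵀ.
Eliminating β: 8211·(row 1) − 183·(row 2) gives 15777·α = 8211·(-93) − 183·(-4124) = -8931, so α = -2977/5259.
Then β = ((-4124) − 183·(-2977/5259))/8211 = -2575/5259.

α = -0.57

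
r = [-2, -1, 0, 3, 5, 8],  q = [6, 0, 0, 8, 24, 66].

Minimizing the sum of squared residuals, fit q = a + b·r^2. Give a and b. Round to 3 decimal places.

Entries of XᵀX: Σ1 = 6, Σr^2 = 103, Σr^2·r^2 = 4819.
Right-hand side: Σq = 104, Σr^2·q = 4920.
So XᵀX·[a, b]ᵀ = Xᵀq: [[6, 103]; [103, 4819]]·[a, b]ᵀ = [104, 4920]ᵀ.
det = 6·4819 − 103² = 18305.
a = (104·4819 − 103·4920)/18305 = -5584/18305; b = (6·4920 − 103·104)/18305 = 18808/18305.

a = -0.305, b = 1.027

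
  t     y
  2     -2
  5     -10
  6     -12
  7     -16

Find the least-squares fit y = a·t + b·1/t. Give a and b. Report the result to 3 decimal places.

a = -2.277, b = 5.384

With design matrix X, XᵀX = [[114, 4]; [4, 7457/22050]] and Xᵀy = [-238, -51/7]ᵀ.
Eliminating b: (7457/22050)·(row 1) − 4·(row 2) gives (82883/3675)·a = (7457/22050)·(-238) − 4·(-51/7) = -80869/1575, so a = -566083/248649.
Then b = ((-51/7) − 4·(-566083/248649))/(7457/22050) = 446250/82883.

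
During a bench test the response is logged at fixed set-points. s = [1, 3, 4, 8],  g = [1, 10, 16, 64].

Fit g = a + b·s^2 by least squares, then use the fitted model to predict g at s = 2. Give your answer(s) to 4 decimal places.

Entries of AᵀA: Σ1 = 4, Σs^2 = 90, Σs^2·s^2 = 4434.
Moment sums: Σg = 91, Σs^2·g = 4443.
AᵀA·[a, b]ᵀ = Aᵀg becomes [[4, 90]; [90, 4434]]·[a, b]ᵀ = [91, 4443]ᵀ.
det = 4·4434 − 90² = 9636.
a = (91·4434 − 90·4443)/9636 = 302/803; b = (4·4443 − 90·91)/9636 = 1597/1606.
At s = 2: ĝ = (302/803)·(1) + (1597/1606)·(4) = 3496/803.

ĝ = 4.3537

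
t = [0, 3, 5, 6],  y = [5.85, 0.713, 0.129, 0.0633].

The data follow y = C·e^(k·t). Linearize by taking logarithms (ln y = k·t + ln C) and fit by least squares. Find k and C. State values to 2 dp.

k = -0.76, C = 6.17

Taking logs, ln y = k·t + ln C, so regress ln y on t.
Sums: Σt = 14.0000, Σ(t)² = 70.0000, Σln y = -3.3796, Σt·ln y = -27.8138.
Normal system: [[70.0000, 14.0000]; [14.0000, 4]]·[k, ln C]ᵀ = [-27.8138, -3.3796]ᵀ.
Solving (det = 84.0000): k = -0.76119, ln C = 1.81926, so C = exp(1.81926) = 6.16726.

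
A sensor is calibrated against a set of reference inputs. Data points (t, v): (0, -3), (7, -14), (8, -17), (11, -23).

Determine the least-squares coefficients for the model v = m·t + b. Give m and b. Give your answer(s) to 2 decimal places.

m = -1.79, b = -2.60

Entries of AᵀA: Σt·t = 234, Σt = 26, Σ1 = 4.
Right-hand side: Σt·v = -487, Σv = -57.
So AᵀA·[m, b]ᵀ = Aᵀv: [[234, 26]; [26, 4]]·[m, b]ᵀ = [-487, -57]ᵀ.
Eliminating b: 4·(row 1) − 26·(row 2) gives 260·m = 4·(-487) − 26·(-57) = -466, so m = -233/130.
Then b = ((-57) − 26·(-233/130))/4 = -13/5.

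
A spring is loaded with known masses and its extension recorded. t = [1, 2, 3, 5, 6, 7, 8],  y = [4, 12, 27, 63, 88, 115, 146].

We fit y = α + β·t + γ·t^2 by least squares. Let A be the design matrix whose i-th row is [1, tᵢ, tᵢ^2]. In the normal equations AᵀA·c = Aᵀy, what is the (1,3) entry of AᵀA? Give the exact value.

188

Row 1 ↔ basis 1, column 3 ↔ basis t^2, so (AᵀA)_{1,3} = Σᵢ t^2 = (1)·(1) + (1)·(4) + (1)·(9) + (1)·(25) + (1)·(36) + (1)·(49) + (1)·(64) = 188.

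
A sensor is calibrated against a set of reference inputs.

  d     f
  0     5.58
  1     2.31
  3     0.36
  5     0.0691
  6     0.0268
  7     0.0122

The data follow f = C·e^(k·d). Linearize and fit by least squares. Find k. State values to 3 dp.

k = -0.878

With ln fᵢ as the transformed response and dᵢ as the regressor:
Sums: Σd = 22.0000, Σ(d)² = 120.0000, Σln f = -9.1631, Σd·ln f = -68.1491.
Normal system: [[120.0000, 22.0000]; [22.0000, 6]]·[k, ln C]ᵀ = [-68.1491, -9.1631]ᵀ.
Δ = 120.0000·6 − (22.0000)² = 236.0000; k = (-68.1491·6 − 22.0000·-9.1631)/236.0000 = -0.87842, ln C = (120.0000·-9.1631 − 22.0000·-68.1491)/236.0000 = 1.69368.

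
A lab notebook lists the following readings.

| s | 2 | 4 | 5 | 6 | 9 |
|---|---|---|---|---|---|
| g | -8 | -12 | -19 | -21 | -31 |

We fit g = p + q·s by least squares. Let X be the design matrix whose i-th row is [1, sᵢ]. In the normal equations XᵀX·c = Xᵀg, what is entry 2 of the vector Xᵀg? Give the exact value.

-564

Entry 2 ↔ basis s, so (Xᵀg)_{2} = Σᵢ (s)·gᵢ = (2)·(-8) + (4)·(-12) + (5)·(-19) + (6)·(-21) + (9)·(-31) = -564.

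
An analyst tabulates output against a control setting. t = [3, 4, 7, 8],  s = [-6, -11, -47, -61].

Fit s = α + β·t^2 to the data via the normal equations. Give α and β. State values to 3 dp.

Setting ∂/∂α … = 0 gives: 4·α + 138·β = -125;  138·α + 6834·β = -6437.
(Σ1 = 4, Σt^2 = 138, Σt^2·t^2 = 6834, Σs = -125, Σt^2·s = -6437.)
Eliminating β: 6834·(row 1) − 138·(row 2) gives 8292·α = 6834·(-125) − 138·(-6437) = 34056, so α = 2838/691.
Then β = ((-6437) − 138·(2838/691))/6834 = -4249/4146.

α = 4.107, β = -1.025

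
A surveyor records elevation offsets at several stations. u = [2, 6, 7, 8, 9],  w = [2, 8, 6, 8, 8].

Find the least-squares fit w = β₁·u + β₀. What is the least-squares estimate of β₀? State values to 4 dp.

With design matrix A, AᵀA = [[234, 32]; [32, 5]] and Aᵀw = [230, 32]ᵀ.
Eliminating β₀: 5·(row 1) − 32·(row 2) gives 146·β₁ = 5·230 − 32·32 = 126, so β₁ = 63/73.
Then β₀ = (32 − 32·(63/73))/5 = 64/73.

β₀ = 0.8767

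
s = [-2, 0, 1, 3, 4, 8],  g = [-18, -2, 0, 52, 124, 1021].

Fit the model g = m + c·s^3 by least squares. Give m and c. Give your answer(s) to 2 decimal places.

m = -2.34, c = 2.00

From the data, Σ1 = 6, Σs^3 = 596, Σs^3·s^3 = 267034.
Right-hand side: Σg = 1177, Σs^3·g = 532236.
So MᵀM·[m, c]ᵀ = Mᵀg: [[6, 596]; [596, 267034]]·[m, c]ᵀ = [1177, 532236]ᵀ.
Determinant 6·267034 − 596² = 1246988.
m = (1177·267034 − 596·532236)/1246988 = -1456819/623494; c = (6·532236 − 596·1177)/1246988 = 622981/311747.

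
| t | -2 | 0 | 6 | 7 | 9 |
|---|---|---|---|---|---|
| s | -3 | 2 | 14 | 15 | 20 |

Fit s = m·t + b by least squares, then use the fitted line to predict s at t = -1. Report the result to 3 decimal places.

Compute the Gram sums: Σt·t = 170, Σt = 20, Σ1 = 5.
For Aᵀs: Σt·s = 375, Σs = 48.
Normal equations: [[170, 20]; [20, 5]]·[m, b]ᵀ = [375, 48]ᵀ.
Eliminating b: 5·(row 1) − 20·(row 2) gives 450·m = 5·375 − 20·48 = 915, so m = 61/30.
Then b = (48 − 20·(61/30))/5 = 22/15.
At t = -1: ŝ = (61/30)·(-1) + (22/15)·(1) = -17/30.

ŝ = -0.567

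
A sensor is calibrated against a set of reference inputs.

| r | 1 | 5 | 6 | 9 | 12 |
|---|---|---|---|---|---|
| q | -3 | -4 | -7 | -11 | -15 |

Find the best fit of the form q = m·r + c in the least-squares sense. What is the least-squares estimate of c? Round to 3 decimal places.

c = -0.370

The normal equations are: 287·m + 33·c = -344;  33·m + 5·c = -40.
(Σr·r = 287, Σr = 33, Σ1 = 5, Σr·q = -344, Σq = -40.)
Δ = 287·5 − 33² = 346.
m = ((-344)·5 − 33·(-40))/346 = -200/173; c = (287·(-40) − 33·(-344))/346 = -64/173.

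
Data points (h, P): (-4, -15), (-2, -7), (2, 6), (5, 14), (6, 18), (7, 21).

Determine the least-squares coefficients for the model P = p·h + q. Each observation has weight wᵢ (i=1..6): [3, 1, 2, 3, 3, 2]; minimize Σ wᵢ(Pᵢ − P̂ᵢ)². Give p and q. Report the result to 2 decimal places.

From the data, Σwᵢ·h·h = 341, Σwᵢ·h = 37, Σwᵢ·1 = 14.
For AᵀWP: Σwᵢ·h·P = 1046, Σwᵢ·P = 98.
AᵀWA·[p, q]ᵀ = AᵀWP becomes [[341, 37]; [37, 14]]·[p, q]ᵀ = [1046, 98]ᵀ.
Determinant 341·14 − 37² = 3405.
p = (1046·14 − 37·98)/3405 = 11018/3405; q = (341·98 − 37·1046)/3405 = -5284/3405.

p = 3.24, q = -1.55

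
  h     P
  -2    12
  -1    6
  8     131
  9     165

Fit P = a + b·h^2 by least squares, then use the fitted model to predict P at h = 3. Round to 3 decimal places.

Compute the Gram sums: Σ1 = 4, Σh^2 = 150, Σh^2·h^2 = 10674.
Moment sums: ΣP = 314, Σh^2·P = 21803.
MᵀM·[a, b]ᵀ = MᵀP becomes [[4, 150]; [150, 10674]]·[a, b]ᵀ = [314, 21803]ᵀ.
Eliminating b: 10674·(row 1) − 150·(row 2) gives 20196·a = 10674·314 − 150·21803 = 81186, so a = 13531/3366.
Then b = (21803 − 150·(13531/3366))/10674 = 10028/5049.
At h = 3: P̂ = (13531/3366)·(1) + (10028/5049)·(9) = 73699/3366.

P̂ = 21.895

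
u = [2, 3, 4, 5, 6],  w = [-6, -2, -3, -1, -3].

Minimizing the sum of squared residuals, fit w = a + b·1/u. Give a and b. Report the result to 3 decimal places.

Setting ∂/∂a … = 0 gives: 5·a + (29/20)·b = -15;  (29/20)·a + (1769/3600)·b = -307/60.
Δ = 5·(1769/3600) − (29/20)² = 319/900.
a = ((-15)·(1769/3600) − (29/20)·(-307/60))/(319/900) = 3/22; b = (5·(-307/60) − (29/20)·(-15))/(319/900) = -3450/319.

a = 0.136, b = -10.815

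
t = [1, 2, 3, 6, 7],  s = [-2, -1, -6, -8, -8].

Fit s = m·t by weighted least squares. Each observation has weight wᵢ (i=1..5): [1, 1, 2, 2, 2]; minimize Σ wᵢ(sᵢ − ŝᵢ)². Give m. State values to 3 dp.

m = -1.285

From the data, Σwᵢ·t·t = 193.
Right-hand side: Σwᵢ·t·s = -248.
Normal equations: [[193]]·[m]ᵀ = [-248]ᵀ.
m = (-248)/193 = -1.28497.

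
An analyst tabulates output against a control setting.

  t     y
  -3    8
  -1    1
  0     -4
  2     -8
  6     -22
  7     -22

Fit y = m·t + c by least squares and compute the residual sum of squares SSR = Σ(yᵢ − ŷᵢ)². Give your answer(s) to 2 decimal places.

SSR = 9.10

The normal system MᵀM·[m, c]ᵀ = Mᵀy is [[99, 11]; [11, 6]]·[m, c]ᵀ = [-327, -47]ᵀ.
det = 99·6 − 11² = 473.
m = ((-327)·6 − 11·(-47))/473 = -1445/473; c = (99·(-47) − 11·(-327))/473 = -96/43.
Residuals: 505/473, 84/473, -76/43, 162/473, -680/473, 765/473; SSR = 4302/473.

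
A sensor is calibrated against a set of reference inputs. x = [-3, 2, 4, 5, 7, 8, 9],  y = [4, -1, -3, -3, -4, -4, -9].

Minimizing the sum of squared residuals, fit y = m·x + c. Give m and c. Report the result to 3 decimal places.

Compute the Gram sums: Σx·x = 248, Σx = 32, Σ1 = 7.
And Σx·y = -182, Σy = -20.
So MᵀM·[m, c]ᵀ = Mᵀy: [[248, 32]; [32, 7]]·[m, c]ᵀ = [-182, -20]ᵀ.
Eliminating c: 7·(row 1) − 32·(row 2) gives 712·m = 7·(-182) − 32·(-20) = -634, so m = -317/356.
Then c = ((-20) − 32·(-317/356))/7 = 108/89.

m = -0.890, c = 1.213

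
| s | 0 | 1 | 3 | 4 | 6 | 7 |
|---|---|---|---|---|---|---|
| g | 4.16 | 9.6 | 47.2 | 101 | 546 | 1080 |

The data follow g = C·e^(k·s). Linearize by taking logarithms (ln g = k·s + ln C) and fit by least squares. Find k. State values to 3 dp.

k = 0.798

With ln gᵢ as the transformed response and sᵢ as the regressor:
Sums: Σs = 21.0000, Σ(s)² = 111.0000, Σln g = 25.4441, Σs·ln g = 118.9942.
Normal system: [[111.0000, 21.0000]; [21.0000, 6]]·[k, ln C]ᵀ = [118.9942, 25.4441]ᵀ.
Slope k = (n·Σs·ln g − Σs·Σln g)/(n·Σ(s)² − (Σs)²) = (6·118.9942 − 21.0000·25.4441)/225.0000 = 0.79839; ln C = (Σln g − k·Σs)/n = 1.44632.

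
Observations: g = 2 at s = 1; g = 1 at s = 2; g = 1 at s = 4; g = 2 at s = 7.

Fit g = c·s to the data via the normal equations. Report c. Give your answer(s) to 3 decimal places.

Normal-equation sums: Σs·s = 70.
For Xᵀg: Σs·g = 22.
So XᵀX·[c]ᵀ = Xᵀg: [[70]]·[c]ᵀ = [22]ᵀ.
c = 22/70 = 0.314286.

c = 0.314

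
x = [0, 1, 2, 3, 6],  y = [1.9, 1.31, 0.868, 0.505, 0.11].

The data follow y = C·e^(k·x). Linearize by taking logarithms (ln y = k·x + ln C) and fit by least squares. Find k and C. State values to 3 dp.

With ln yᵢ as the transformed response and xᵢ as the regressor:
Σx = 12.0000, Σ(x)² = 50.0000, Σln y = -2.1202, Σx·ln y = -15.3063.
Equations: 50.0000·k + 12.0000·ln C = -15.3063;  12.0000·k + 5·ln C = -2.1202.
Solving (det = 106.0000): k = -0.48198, ln C = 0.73272, so C = exp(0.73272) = 2.08073.

k = -0.482, C = 2.081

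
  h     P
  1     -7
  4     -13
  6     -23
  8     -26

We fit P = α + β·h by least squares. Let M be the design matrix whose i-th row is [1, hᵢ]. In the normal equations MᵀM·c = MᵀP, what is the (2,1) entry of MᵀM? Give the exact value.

19

Row 2 ↔ basis h, column 1 ↔ basis 1, so (MᵀM)_{2,1} = Σᵢ h = (1)·(1) + (4)·(1) + (6)·(1) + (8)·(1) = 19.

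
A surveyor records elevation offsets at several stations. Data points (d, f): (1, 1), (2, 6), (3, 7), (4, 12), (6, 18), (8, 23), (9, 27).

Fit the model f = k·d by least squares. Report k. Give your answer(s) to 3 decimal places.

Setting ∂/∂k … = 0 gives: 211·k = 617.
(Σd·d = 211, Σd·f = 617.)
k = 617/211 = 2.92417.

k = 2.924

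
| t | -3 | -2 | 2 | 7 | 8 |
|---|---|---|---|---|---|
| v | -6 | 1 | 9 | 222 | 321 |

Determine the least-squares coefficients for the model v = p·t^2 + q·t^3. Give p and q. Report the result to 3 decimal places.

Sums needed: Σt^2·t^2 = 6610, Σt^2·t^3 = 49332, Σt^3·t^3 = 380650.
Moment sums: Σt^2·v = 31408, Σt^3·v = 240724.
XᵀX·[p, q]ᵀ = Xᵀv becomes [[6610, 49332]; [49332, 380650]]·[p, q]ᵀ = [31408, 240724]ᵀ.
Δ = 6610·380650 − 49332² = 82450276.
p = (31408·380650 − 49332·240724)/82450276 = 20014708/20612569; q = (6610·240724 − 49332·31408)/82450276 = 10441546/20612569.

p = 0.971, q = 0.507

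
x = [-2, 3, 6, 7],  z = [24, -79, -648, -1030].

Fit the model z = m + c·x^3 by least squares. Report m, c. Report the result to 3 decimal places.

m = 1.018, c = -3.005

Compute the Gram sums: Σ1 = 4, Σx^3 = 578, Σx^3·x^3 = 165098.
Right-hand side: Σz = -1733, Σx^3·z = -495583.
Eliminating c: 165098·(row 1) − 578·(row 2) gives 326308·m = 165098·(-1733) − 578·(-495583) = 332140, so m = 83035/81577.
Then c = ((-495583) − 578·(83035/81577))/165098 = -490329/163154.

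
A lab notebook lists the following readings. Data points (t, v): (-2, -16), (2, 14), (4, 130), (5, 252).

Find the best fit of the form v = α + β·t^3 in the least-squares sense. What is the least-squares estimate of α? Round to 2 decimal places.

α = -0.66

Entries of MᵀM: Σ1 = 4, Σt^3 = 189, Σt^3·t^3 = 19849.
For Mᵀv: Σv = 380, Σt^3·v = 40060.
Normal equations: [[4, 189]; [189, 19849]]·[α, β]ᵀ = [380, 40060]ᵀ.
Eliminating β: 19849·(row 1) − 189·(row 2) gives 43675·α = 19849·380 − 189·40060 = -28720, so α = -5744/8735.
Then β = (40060 − 189·(-5744/8735))/19849 = 17684/8735.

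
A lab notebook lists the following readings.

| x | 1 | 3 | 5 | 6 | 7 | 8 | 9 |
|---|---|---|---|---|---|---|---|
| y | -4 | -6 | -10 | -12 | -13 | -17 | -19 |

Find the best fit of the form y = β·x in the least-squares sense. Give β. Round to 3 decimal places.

β = -2.045

Entries of AᵀA: Σx·x = 265.
And Σx·y = -542.
Normal equations: [[265]]·[β]ᵀ = [-542]ᵀ.
Hence β = -542 / 265 ≈ -2.04528.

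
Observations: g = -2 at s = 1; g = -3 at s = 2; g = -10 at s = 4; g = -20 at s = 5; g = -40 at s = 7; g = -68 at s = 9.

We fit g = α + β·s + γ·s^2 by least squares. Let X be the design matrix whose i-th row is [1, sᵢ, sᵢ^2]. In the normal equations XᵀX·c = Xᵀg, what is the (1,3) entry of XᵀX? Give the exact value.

Row 1 ↔ basis 1, column 3 ↔ basis s^2, so (XᵀX)_{1,3} = Σᵢ s^2 = (1)·(1) + (1)·(4) + (1)·(16) + (1)·(25) + (1)·(49) + (1)·(81) = 176.

176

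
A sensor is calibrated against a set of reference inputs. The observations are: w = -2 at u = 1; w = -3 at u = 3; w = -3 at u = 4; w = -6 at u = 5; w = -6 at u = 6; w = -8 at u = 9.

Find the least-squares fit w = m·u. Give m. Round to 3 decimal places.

m = -0.958

Forming AᵀA = [[168]] and Aᵀw = [-161]ᵀ gives AᵀA·[m]ᵀ = Aᵀw.
m = (-161)/168 = -0.958333.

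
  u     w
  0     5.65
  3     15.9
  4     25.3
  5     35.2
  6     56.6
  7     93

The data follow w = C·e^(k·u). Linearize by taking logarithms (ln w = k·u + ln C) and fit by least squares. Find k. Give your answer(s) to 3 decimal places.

Taking logs, ln w = k·u + ln C, so regress ln w on u.
Σu = 25.0000, Σ(u)² = 135.0000, Σln w = 19.8584, Σu·ln w = 94.9717.
Equations: 135.0000·k + 25.0000·ln C = 94.9717;  25.0000·k + 6·ln C = 19.8584.
Solving (det = 185.0000): k = 0.39659, ln C = 1.65728.

k = 0.397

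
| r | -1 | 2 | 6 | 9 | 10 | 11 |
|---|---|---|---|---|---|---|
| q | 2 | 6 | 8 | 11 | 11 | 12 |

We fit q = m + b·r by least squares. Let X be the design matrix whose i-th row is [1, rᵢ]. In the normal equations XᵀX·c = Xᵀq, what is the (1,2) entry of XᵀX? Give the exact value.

37

Row 1 ↔ basis 1, column 2 ↔ basis r, so (XᵀX)_{1,2} = Σᵢ r = (1)·(-1) + (1)·(2) + (1)·(6) + (1)·(9) + (1)·(10) + (1)·(11) = 37.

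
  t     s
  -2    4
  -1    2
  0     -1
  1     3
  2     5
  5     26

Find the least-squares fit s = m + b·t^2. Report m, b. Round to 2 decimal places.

m = 0.56, b = 1.02

The normal system AᵀA·[m, b]ᵀ = Aᵀs is [[6, 35]; [35, 659]]·[m, b]ᵀ = [39, 691]ᵀ.
Eliminating b: 659·(row 1) − 35·(row 2) gives 2729·m = 659·39 − 35·691 = 1516, so m = 1516/2729.
Then b = (691 − 35·(1516/2729))/659 = 2781/2729.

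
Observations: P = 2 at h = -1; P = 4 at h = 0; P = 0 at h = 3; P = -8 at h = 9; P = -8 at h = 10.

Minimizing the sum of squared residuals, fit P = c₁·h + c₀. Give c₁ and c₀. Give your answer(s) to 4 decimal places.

c₁ = -1.0895, c₀ = 2.5759

With design matrix A, AᵀA = [[191, 21]; [21, 5]] and AᵀP = [-154, -10]ᵀ.
Eliminating c₀: 5·(row 1) − 21·(row 2) gives 514·c₁ = 5·(-154) − 21·(-10) = -560, so c₁ = -280/257.
Then c₀ = ((-10) − 21·(-280/257))/5 = 662/257.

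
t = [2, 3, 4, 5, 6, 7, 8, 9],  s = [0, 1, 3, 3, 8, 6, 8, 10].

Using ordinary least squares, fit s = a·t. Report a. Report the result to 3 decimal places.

AᵀA·[a]ᵀ = Aᵀs reads: 284·a = 274.
(Σt·t = 284, Σt·s = 274.)
Hence a = 274 / 284 ≈ 0.964789.

a = 0.965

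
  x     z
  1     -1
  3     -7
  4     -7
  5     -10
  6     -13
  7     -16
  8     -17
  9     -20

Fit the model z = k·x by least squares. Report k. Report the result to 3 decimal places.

k = -2.157

Sums needed: Σx·x = 281.
And Σx·z = -606.
So AᵀA·[k]ᵀ = Aᵀz: [[281]]·[k]ᵀ = [-606]ᵀ.
k = (-606)/281 = -2.15658.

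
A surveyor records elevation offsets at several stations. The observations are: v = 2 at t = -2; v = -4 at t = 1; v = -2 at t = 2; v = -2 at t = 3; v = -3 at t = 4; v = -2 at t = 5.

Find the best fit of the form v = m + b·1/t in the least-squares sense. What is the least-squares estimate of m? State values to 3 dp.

m = -0.691

AᵀA·[m, b]ᵀ = Aᵀv reads: 6·m + (107/60)·b = -11;  (107/60)·m + (6169/3600)·b = -469/60.
Eliminating b: (6169/3600)·(row 1) − (107/60)·(row 2) gives (5113/720)·m = (6169/3600)·(-11) − (107/60)·(-469/60) = -491/100, so m = -17676/25565.
Then b = ((-469/60) − (107/60)·(-17676/25565))/(6169/3600) = -19644/5113.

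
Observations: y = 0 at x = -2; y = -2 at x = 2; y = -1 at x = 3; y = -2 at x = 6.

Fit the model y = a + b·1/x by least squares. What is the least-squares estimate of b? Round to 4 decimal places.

The normal equations are: 4·a + (1/2)·b = -5;  (1/2)·a + (23/36)·b = -5/3.
(Σ1 = 4, Σ1/x = 1/2, Σ1/x·1/x = 23/36, Σy = -5, Σ1/x·y = -5/3.)
det = 4·(23/36) − (1/2)² = 83/36.
a = ((-5)·(23/36) − (1/2)·(-5/3))/(83/36) = -85/83; b = (4·(-5/3) − (1/2)·(-5))/(83/36) = -150/83.

b = -1.8072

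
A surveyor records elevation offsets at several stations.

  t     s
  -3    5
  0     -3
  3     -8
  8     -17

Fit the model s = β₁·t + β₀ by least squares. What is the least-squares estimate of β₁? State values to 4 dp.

With design matrix X, XᵀX = [[82, 8]; [8, 4]] and Xᵀs = [-175, -23]ᵀ.
Eliminating β₀: 4·(row 1) − 8·(row 2) gives 264·β₁ = 4·(-175) − 8·(-23) = -516, so β₁ = -43/22.
Then β₀ = ((-23) − 8·(-43/22))/4 = -81/44.

β₁ = -1.9545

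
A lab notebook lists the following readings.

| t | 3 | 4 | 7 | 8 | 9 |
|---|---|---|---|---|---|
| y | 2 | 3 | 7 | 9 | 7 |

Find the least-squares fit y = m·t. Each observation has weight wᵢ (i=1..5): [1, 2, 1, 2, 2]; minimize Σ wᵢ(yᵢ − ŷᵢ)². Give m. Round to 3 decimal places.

m = 0.918

Sums needed: Σwᵢ·t·t = 380.
Moment sums: Σwᵢ·t·y = 349.
So AᵀWA·[m]ᵀ = AᵀWy: [[380]]·[m]ᵀ = [349]ᵀ.
Hence m = 349 / 380 ≈ 0.918421.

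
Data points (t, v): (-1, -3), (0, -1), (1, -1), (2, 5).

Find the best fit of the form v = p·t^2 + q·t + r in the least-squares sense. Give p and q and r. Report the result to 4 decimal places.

With design matrix M, MᵀM = [[18, 8, 6]; [8, 6, 2]; [6, 2, 4]] and Mᵀv = [16, 12, 0]ᵀ.
Inverting the 3×3 Gram matrix, [p, q, r]ᵀ = [1, 7/5, -11/5]ᵀ.

p = 1.0000, q = 1.4000, r = -2.2000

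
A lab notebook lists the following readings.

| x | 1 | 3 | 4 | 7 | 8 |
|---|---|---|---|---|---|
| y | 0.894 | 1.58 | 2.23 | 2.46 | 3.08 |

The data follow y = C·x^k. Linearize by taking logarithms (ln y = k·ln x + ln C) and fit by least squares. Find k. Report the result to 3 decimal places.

k = 0.570

Let Y = ln y. Fitting Y = k·ln x + ln C by least squares:
Σln x = 6.5103, Σ(ln x)² = 11.2394, Σln y = 3.1725, Σln x·ln y = 5.7052.
Normal system: [[11.2394, 6.5103]; [6.5103, 5]]·[k, ln C]ᵀ = [5.7052, 3.1725]ᵀ.
Δ = 11.2394·5 − (6.5103)² = 13.8136; k = (5.7052·5 − 6.5103·3.1725)/13.8136 = 0.56991, ln C = (11.2394·3.1725 − 6.5103·5.7052)/13.8136 = -0.10755.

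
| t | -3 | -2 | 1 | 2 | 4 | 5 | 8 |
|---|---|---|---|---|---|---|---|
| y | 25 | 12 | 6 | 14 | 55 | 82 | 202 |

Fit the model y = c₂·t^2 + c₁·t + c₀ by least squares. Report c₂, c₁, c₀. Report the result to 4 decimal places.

XᵀX·[c₂, c₁, c₀]ᵀ = Xᵀy reads: 5091·c₂ + 675·c₁ + 123·c₀ = 16193;  675·c₂ + 123·c₁ + 15·c₀ = 2181;  123·c₂ + 15·c₁ + 7·c₀ = 396.
(Σt^2·t^2 = 5091, Σt^2·t = 675, Σt^2 = 123, Σt·t = 123, Σt = 15, Σ1 = 7, Σt^2·y = 16193, Σt·y = 2181, Σy = 396.)
Row-reducing yields c₂ = 169657/56532, c₁ = 20263/18844, c₀ = 14453/9422.

c₂ = 3.0011, c₁ = 1.0753, c₀ = 1.5340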